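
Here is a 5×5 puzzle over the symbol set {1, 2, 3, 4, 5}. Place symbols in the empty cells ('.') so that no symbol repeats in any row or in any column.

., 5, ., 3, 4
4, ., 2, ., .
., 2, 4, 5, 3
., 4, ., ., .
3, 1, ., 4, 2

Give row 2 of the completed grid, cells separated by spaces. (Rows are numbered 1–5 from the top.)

(r1,c3) = 1
(r2,c2) = 3
(r2,c4) = 1
(r2,c5) = 5

4 3 2 1 5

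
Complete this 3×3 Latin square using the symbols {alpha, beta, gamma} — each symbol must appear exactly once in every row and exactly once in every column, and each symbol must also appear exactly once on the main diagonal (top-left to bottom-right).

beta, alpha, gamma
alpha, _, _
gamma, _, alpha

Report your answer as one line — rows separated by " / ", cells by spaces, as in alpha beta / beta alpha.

Cell (r2,c2): row 2 has {alpha}; column 2 has {alpha}; the diagonal has {alpha,beta} → gamma.
Cell (r2,c3): row 2 has {alpha,gamma}; column 3 has {alpha,gamma} → beta.
Cell (r3,c2): row 3 has {alpha,gamma}; column 2 has {alpha,gamma} → beta.

beta alpha gamma / alpha gamma beta / gamma beta alpha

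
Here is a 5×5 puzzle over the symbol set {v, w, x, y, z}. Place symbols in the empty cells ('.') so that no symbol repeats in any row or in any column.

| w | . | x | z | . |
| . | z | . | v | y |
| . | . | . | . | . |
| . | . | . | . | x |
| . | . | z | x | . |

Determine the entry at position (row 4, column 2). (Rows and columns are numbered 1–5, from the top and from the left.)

w

(r1,c5) = v
(r2,c1) = x
(r2,c3) = w
(r5,c5) = w
(r1,c2) = y
(r3,c5) = z
(r5,c2) = v
(r4,c2) = w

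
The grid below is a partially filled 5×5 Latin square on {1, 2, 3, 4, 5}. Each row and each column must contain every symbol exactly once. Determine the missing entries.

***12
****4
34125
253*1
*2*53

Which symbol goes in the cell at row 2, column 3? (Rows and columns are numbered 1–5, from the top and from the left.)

row 1 has {1,2}; column 2 has {2,4,5} — only 3 is left for (r1,c2).
row 2 has {4}; column 2 has {2,3,4,5} — only 1 is left for (r2,c2).
row 2 has {1,4}; column 4 has {1,2,5} — only 3 is left for (r2,c4).
row 4 has {1,2,3,5}; column 4 has {1,2,3,5} — only 4 is left for (r4,c4).
row 5 has {2,3,5}; column 3 has {1,3} — only 4 is left for (r5,c3).
row 1 has {1,2,3}; column 3 has {1,3,4} — only 5 is left for (r1,c3).
row 2 has {1,3,4}; column 1 has {2,3} — only 5 is left for (r2,c1).
row 2 has {1,3,4,5}; column 3 has {1,3,4,5} — only 2 is left for (r2,c3).

2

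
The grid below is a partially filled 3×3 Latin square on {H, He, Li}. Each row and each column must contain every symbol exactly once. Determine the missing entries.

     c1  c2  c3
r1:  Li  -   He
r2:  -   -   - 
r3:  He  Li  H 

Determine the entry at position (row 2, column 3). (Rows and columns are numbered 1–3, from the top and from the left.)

Cell (r1,c2): row 1 has {He,Li}; column 2 has {Li} → H.
Cell (r2,c1): row 2 is empty so far; column 1 has {He,Li} → H.
Cell (r2,c2): row 2 has {H}; column 2 has {H,Li} → He.
Cell (r2,c3): row 2 has {H,He}; column 3 has {H,He} → Li.

Li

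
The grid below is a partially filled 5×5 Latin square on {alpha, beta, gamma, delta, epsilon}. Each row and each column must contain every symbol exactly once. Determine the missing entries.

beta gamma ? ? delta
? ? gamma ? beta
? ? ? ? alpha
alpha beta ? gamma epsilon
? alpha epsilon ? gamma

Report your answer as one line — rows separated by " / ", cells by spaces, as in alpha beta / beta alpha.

Cell (r1,c3): row 1 has {beta,gamma,delta}; column 3 has {gamma,epsilon} → alpha.
Cell (r1,c4): row 1 has {alpha,beta,gamma,delta}; column 4 has {gamma} → epsilon.
Cell (r4,c3): row 4 has {alpha,beta,gamma,epsilon}; column 3 has {alpha,gamma,epsilon} → delta.
Cell (r5,c1): row 5 has {alpha,gamma,epsilon}; column 1 has {alpha,beta} → delta.
Cell (r5,c4): row 5 has {alpha,gamma,delta,epsilon}; column 4 has {gamma,epsilon} → beta.
Cell (r2,c1): row 2 has {beta,gamma}; column 1 has {alpha,beta,delta} → epsilon.
Cell (r2,c2): row 2 has {beta,gamma,epsilon}; column 2 has {alpha,beta,gamma} → delta.
Cell (r2,c4): row 2 has {beta,gamma,delta,epsilon}; column 4 has {beta,gamma,epsilon} → alpha.
Cell (r3,c1): row 3 has {alpha}; column 1 has {alpha,beta,delta,epsilon} → gamma.
Cell (r3,c2): row 3 has {alpha,gamma}; column 2 has {alpha,beta,gamma,delta} → epsilon.
Cell (r3,c3): row 3 has {alpha,gamma,epsilon}; column 3 has {alpha,gamma,delta,epsilon} → beta.
Cell (r3,c4): row 3 has {alpha,beta,gamma,epsilon}; column 4 has {alpha,beta,gamma,epsilon} → delta.

beta gamma alpha epsilon delta / epsilon delta gamma alpha beta / gamma epsilon beta delta alpha / alpha beta delta gamma epsilon / delta alpha epsilon beta gamma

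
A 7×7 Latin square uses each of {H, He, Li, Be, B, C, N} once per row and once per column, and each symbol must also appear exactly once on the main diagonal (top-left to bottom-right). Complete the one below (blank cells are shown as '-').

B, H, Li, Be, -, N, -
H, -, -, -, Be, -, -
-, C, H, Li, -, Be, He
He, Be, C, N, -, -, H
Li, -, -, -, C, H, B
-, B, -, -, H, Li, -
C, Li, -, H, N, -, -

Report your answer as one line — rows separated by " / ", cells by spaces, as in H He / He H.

B H Li Be He N C / H He N B Be C Li / N C H Li B Be He / He Be C N Li B H / Li N Be He C H B / Be B He C H Li N / C Li B H N He Be

At row 1, column 5: row 1 has {H,Li,Be,B,N}; column 5 has {H,Be,C,N}; that leaves He.
At row 1, column 7: row 1 has {H,He,Li,Be,B,N}; column 7 has {H,He,B}; that leaves C.
At row 2, column 2: row 2 has {H,Be}; column 2 has {H,Li,Be,B,C}; the diagonal has {H,Li,B,C,N}; that leaves He.
At row 3, column 1: row 3 has {H,He,Li,Be,C}; column 1 has {H,He,Li,B,C}; that leaves N.
At row 3, column 5: row 3 has {H,He,Li,Be,C,N}; column 5 has {H,He,Be,C,N}; that leaves B.
At row 4, column 5: row 4 has {H,He,Be,C,N}; column 5 has {H,He,Be,B,C,N}; that leaves Li.
At row 4, column 6: row 4 has {H,He,Li,Be,C,N}; column 6 has {H,Li,Be,N}; that leaves B.
At row 5, column 2: row 5 has {H,Li,B,C}; column 2 has {H,He,Li,Be,B,C}; that leaves N.
At row 5, column 4: row 5 has {H,Li,B,C,N}; column 4 has {H,Li,Be,N}; that leaves He.
At row 6, column 1: row 6 has {H,Li,B}; column 1 has {H,He,Li,B,C,N}; that leaves Be.
At row 6, column 4: row 6 has {H,Li,Be,B}; column 4 has {H,He,Li,Be,N}; that leaves C.
At row 6, column 7: row 6 has {H,Li,Be,B,C}; column 7 has {H,He,B,C}; that leaves N.
At row 7, column 6: row 7 has {H,Li,C,N}; column 6 has {H,Li,Be,B,N}; that leaves He.
At row 7, column 7: row 7 has {H,He,Li,C,N}; column 7 has {H,He,B,C,N}; the diagonal has {H,He,Li,B,C,N}; that leaves Be.
At row 2, column 4: row 2 has {H,He,Be}; column 4 has {H,He,Li,Be,C,N}; that leaves B.
At row 2, column 6: row 2 has {H,He,Be,B}; column 6 has {H,He,Li,Be,B,N}; that leaves C.
At row 2, column 7: row 2 has {H,He,Be,B,C}; column 7 has {H,He,Be,B,C,N}; that leaves Li.
At row 5, column 3: row 5 has {H,He,Li,B,C,N}; column 3 has {H,Li,C}; that leaves Be.
At row 6, column 3: row 6 has {H,Li,Be,B,C,N}; column 3 has {H,Li,Be,C}; that leaves He.
At row 7, column 3: row 7 has {H,He,Li,Be,C,N}; column 3 has {H,He,Li,Be,C}; that leaves B.
At row 2, column 3: row 2 has {H,He,Li,Be,B,C}; column 3 has {H,He,Li,Be,B,C}; that leaves N.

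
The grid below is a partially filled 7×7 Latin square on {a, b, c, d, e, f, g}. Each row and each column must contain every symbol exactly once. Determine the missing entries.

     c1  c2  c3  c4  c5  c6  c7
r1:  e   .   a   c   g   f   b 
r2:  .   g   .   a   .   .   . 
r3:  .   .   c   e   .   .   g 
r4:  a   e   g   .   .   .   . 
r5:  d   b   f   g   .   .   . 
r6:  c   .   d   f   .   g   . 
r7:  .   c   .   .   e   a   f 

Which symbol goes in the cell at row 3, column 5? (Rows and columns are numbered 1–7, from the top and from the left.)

a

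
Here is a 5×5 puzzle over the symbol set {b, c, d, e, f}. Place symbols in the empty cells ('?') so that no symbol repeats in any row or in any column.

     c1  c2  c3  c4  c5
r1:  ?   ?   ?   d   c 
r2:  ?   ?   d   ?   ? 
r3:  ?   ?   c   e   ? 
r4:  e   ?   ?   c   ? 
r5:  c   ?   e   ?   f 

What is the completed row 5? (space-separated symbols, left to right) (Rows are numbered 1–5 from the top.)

c d e b f

(r5,c4) = b
(r2,c4) = f
(r5,c2) = d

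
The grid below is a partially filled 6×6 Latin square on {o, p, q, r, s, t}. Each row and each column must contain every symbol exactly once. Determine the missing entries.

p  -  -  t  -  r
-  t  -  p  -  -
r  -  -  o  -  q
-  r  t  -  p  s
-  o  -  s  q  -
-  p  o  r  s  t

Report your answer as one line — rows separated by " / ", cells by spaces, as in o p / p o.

(r1,c5) = o
(r2,c5) = r
(r2,c6) = o
(r3,c2) = s
(r3,c3) = p
(r3,c5) = t
(r4,c4) = q
(r5,c1) = t
(r5,c3) = r
(r5,c6) = p
(r6,c1) = q
(r1,c2) = q
(r1,c3) = s
(r2,c1) = s
(r2,c3) = q
(r4,c1) = o

p q s t o r / s t q p r o / r s p o t q / o r t q p s / t o r s q p / q p o r s t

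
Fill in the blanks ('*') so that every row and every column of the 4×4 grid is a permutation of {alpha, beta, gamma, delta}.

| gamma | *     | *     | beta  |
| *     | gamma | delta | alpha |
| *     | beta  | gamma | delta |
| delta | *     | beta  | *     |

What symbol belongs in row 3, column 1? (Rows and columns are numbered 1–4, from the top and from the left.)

alpha

Cell (r1,c3): row 1 has {beta,gamma}; column 3 has {beta,gamma,delta} → alpha.
Cell (r2,c1): row 2 has {alpha,gamma,delta}; column 1 has {gamma,delta} → beta.
Cell (r3,c1): row 3 has {beta,gamma,delta}; column 1 has {beta,gamma,delta} → alpha.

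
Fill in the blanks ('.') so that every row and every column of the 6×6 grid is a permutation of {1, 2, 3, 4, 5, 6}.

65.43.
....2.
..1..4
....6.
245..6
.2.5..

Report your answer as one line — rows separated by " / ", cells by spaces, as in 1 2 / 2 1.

(r1,c3) = 2
(r1,c6) = 1
(r3,c5) = 5
(r5,c5) = 1
(r6,c5) = 4
(r6,c6) = 3
(r2,c6) = 5
(r3,c1) = 3
(r3,c2) = 6
(r3,c4) = 2
(r4,c6) = 2
(r5,c4) = 3
(r6,c1) = 1
(r6,c3) = 6
(r2,c1) = 4
(r2,c3) = 3
(r4,c1) = 5
(r4,c3) = 4
(r4,c4) = 1
(r2,c2) = 1
(r2,c4) = 6
(r4,c2) = 3

6 5 2 4 3 1 / 4 1 3 6 2 5 / 3 6 1 2 5 4 / 5 3 4 1 6 2 / 2 4 5 3 1 6 / 1 2 6 5 4 3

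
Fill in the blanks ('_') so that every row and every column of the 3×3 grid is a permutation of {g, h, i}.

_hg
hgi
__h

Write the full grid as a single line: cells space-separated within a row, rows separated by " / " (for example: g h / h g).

i h g / h g i / g i h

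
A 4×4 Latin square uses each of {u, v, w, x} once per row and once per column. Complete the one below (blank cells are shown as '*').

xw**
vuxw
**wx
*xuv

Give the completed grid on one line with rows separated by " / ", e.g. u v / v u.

x w v u / v u x w / u v w x / w x u v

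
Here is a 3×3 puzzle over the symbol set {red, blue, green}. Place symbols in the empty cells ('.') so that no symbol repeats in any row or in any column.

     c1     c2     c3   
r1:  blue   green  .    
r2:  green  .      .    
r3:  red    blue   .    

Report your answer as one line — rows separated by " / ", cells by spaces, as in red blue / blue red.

blue green red / green red blue / red blue green

(r1,c3) = red
(r2,c2) = red
(r2,c3) = blue
(r3,c3) = green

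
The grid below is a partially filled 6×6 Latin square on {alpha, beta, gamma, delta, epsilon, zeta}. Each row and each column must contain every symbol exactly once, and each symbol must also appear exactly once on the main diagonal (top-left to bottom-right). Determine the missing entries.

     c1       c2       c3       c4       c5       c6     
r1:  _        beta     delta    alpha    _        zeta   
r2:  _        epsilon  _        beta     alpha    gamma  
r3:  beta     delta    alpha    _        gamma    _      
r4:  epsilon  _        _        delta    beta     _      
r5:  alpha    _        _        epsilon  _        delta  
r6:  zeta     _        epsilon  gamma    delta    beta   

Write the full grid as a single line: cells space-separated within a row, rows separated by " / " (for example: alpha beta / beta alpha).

gamma beta delta alpha epsilon zeta / delta epsilon zeta beta alpha gamma / beta delta alpha zeta gamma epsilon / epsilon zeta gamma delta beta alpha / alpha gamma beta epsilon zeta delta / zeta alpha epsilon gamma delta beta

(r1,c1): row 1 has {alpha,beta,delta,zeta}; column 1 has {alpha,beta,epsilon,zeta}; the diagonal has {alpha,beta,delta,epsilon}, so it must be gamma.
(r1,c5): row 1 has {alpha,beta,gamma,delta,zeta}; column 5 has {alpha,beta,gamma,delta}, so it must be epsilon.
(r2,c1): row 2 has {alpha,beta,gamma,epsilon}; column 1 has {alpha,beta,gamma,epsilon,zeta}, so it must be delta.
(r2,c3): row 2 has {alpha,beta,gamma,delta,epsilon}; column 3 has {alpha,delta,epsilon}, so it must be zeta.
(r3,c4): row 3 has {alpha,beta,gamma,delta}; column 4 has {alpha,beta,gamma,delta,epsilon}, so it must be zeta.
(r3,c6): row 3 has {alpha,beta,gamma,delta,zeta}; column 6 has {beta,gamma,delta,zeta}, so it must be epsilon.
(r4,c3): row 4 has {beta,delta,epsilon}; column 3 has {alpha,delta,epsilon,zeta}, so it must be gamma.
(r4,c6): row 4 has {beta,gamma,delta,epsilon}; column 6 has {beta,gamma,delta,epsilon,zeta}, so it must be alpha.
(r5,c3): row 5 has {alpha,delta,epsilon}; column 3 has {alpha,gamma,delta,epsilon,zeta}, so it must be beta.
(r5,c5): row 5 has {alpha,beta,delta,epsilon}; column 5 has {alpha,beta,gamma,delta,epsilon}; the diagonal has {alpha,beta,gamma,delta,epsilon}, so it must be zeta.
(r6,c2): row 6 has {beta,gamma,delta,epsilon,zeta}; column 2 has {beta,delta,epsilon}, so it must be alpha.
(r4,c2): row 4 has {alpha,beta,gamma,delta,epsilon}; column 2 has {alpha,beta,delta,epsilon}, so it must be zeta.
(r5,c2): row 5 has {alpha,beta,delta,epsilon,zeta}; column 2 has {alpha,beta,delta,epsilon,zeta}, so it must be gamma.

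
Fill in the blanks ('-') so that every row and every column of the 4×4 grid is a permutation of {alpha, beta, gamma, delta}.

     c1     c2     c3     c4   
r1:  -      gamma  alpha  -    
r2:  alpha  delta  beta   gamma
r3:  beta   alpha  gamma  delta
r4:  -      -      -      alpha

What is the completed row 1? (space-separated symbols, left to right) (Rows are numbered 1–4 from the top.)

delta gamma alpha beta

(r1,c1): row 1 has {alpha,gamma}; column 1 has {alpha,beta}, so it must be delta.
(r1,c4): row 1 has {alpha,gamma,delta}; column 4 has {alpha,gamma,delta}, so it must be beta.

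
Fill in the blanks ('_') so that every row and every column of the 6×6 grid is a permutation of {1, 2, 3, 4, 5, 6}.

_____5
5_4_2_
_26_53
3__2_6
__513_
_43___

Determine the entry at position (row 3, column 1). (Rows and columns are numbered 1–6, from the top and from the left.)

1

At row 2, column 6: row 2 has {2,4,5}; column 6 has {3,5,6}; that leaves 1.
At row 3, column 4: row 3 has {2,3,5,6}; column 4 has {1,2}; that leaves 4.
At row 4, column 3: row 4 has {2,3,6}; column 3 has {3,4,5,6}; that leaves 1.
At row 4, column 5: row 4 has {1,2,3,6}; column 5 has {2,3,5}; that leaves 4.
At row 5, column 2: row 5 has {1,3,5}; column 2 has {2,4}; that leaves 6.
At row 6, column 6: row 6 has {3,4}; column 6 has {1,3,5,6}; that leaves 2.
At row 1, column 3: row 1 has {5}; column 3 has {1,3,4,5,6}; that leaves 2.
At row 2, column 2: row 2 has {1,2,4,5}; column 2 has {2,4,6}; that leaves 3.
At row 2, column 4: row 2 has {1,2,3,4,5}; column 4 has {1,2,4}; that leaves 6.
At row 3, column 1: row 3 has {2,3,4,5,6}; column 1 has {3,5}; that leaves 1.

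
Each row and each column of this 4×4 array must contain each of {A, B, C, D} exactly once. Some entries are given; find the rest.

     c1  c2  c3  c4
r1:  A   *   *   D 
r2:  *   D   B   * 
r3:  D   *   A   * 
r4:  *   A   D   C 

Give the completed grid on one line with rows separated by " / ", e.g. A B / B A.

A B C D / C D B A / D C A B / B A D C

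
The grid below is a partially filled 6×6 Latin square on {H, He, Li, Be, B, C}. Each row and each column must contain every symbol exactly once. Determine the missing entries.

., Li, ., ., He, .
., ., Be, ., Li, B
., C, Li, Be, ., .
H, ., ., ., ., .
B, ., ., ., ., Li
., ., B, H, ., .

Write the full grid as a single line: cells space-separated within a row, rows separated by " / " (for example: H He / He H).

Be Li H B He C / C H Be He Li B / He C Li Be B H / H B C Li Be He / B Be He C H Li / Li He B H C Be

row 3 has {Li,Be,C}; column 1 has {H,B} — only He is left for (r3,c1).
row 3 has {He,Li,Be,C}; column 6 has {Li,B} — only H is left for (r3,c6).
row 2 has {Li,Be,B}; column 1 has {H,He,B} — only C is left for (r2,c1).
row 2 has {Li,Be,B,C}; column 4 has {H,Be} — only He is left for (r2,c4).
row 3 has {H,He,Li,Be,C}; column 5 has {He,Li} — only B is left for (r3,c5).
row 5 has {Li,B}; column 4 has {H,He,Be} — only C is left for (r5,c4).
row 1 has {He,Li}; column 1 has {H,He,B,C} — only Be is left for (r1,c1).
row 1 has {He,Li,Be}; column 4 has {H,He,Be,C} — only B is left for (r1,c4).
row 1 has {He,Li,Be,B}; column 6 has {H,Li,B} — only C is left for (r1,c6).
row 2 has {He,Li,Be,B,C}; column 2 has {Li,C} — only H is left for (r2,c2).
row 4 has {H}; column 4 has {H,He,Be,B,C} — only Li is left for (r4,c4).
row 6 has {H,B}; column 1 has {H,He,Be,B,C} — only Li is left for (r6,c1).
row 1 has {He,Li,Be,B,C}; column 3 has {Li,Be,B} — only H is left for (r1,c3).
row 5 has {Li,B,C}; column 3 has {H,Li,Be,B} — only He is left for (r5,c3).
row 4 has {H,Li}; column 3 has {H,He,Li,Be,B} — only C is left for (r4,c3).
row 4 has {H,Li,C}; column 5 has {He,Li,B} — only Be is left for (r4,c5).
row 4 has {H,Li,Be,C}; column 6 has {H,Li,B,C} — only He is left for (r4,c6).
row 5 has {He,Li,B,C}; column 2 has {H,Li,C} — only Be is left for (r5,c2).
row 5 has {He,Li,Be,B,C}; column 5 has {He,Li,Be,B} — only H is left for (r5,c5).
row 6 has {H,Li,B}; column 2 has {H,Li,Be,C} — only He is left for (r6,c2).
row 6 has {H,He,Li,B}; column 5 has {H,He,Li,Be,B} — only C is left for (r6,c5).
row 6 has {H,He,Li,B,C}; column 6 has {H,He,Li,B,C} — only Be is left for (r6,c6).
row 4 has {H,He,Li,Be,C}; column 2 has {H,He,Li,Be,C} — only B is left for (r4,c2).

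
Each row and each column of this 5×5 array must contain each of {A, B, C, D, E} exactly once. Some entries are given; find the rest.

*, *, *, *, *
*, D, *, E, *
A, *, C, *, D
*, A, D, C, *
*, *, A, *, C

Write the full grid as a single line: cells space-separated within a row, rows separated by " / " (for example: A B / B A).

D C E A B / C D B E A / A E C B D / B A D C E / E B A D C

(r2,c3) = B
(r2,c5) = A
(r3,c4) = B
(r5,c4) = D
(r1,c3) = E
(r1,c4) = A
(r1,c5) = B
(r2,c1) = C
(r3,c2) = E
(r4,c5) = E
(r5,c2) = B
(r1,c1) = D
(r1,c2) = C
(r4,c1) = B
(r5,c1) = E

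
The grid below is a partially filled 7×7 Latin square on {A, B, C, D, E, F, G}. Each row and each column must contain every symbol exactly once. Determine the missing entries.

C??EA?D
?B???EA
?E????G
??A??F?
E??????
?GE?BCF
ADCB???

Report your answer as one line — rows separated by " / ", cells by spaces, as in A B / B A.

C F G E A B D / F B D G C E A / B E F C D A G / G C A D E F B / E A B F G D C / D G E A B C F / A D C B F G E

At row 1, column 2: row 1 has {A,C,D,E}; column 2 has {B,D,E,G}; that leaves F.
At row 4, column 2: row 4 has {A,F}; column 2 has {B,D,E,F,G}; that leaves C.
At row 5, column 2: row 5 has {E}; column 2 has {B,C,D,E,F,G}; that leaves A.
At row 6, column 1: row 6 has {B,C,E,F,G}; column 1 has {A,C,E}; that leaves D.
At row 6, column 4: row 6 has {B,C,D,E,F,G}; column 4 has {B,E}; that leaves A.
At row 7, column 6: row 7 has {A,B,C,D}; column 6 has {C,E,F}; that leaves G.
At row 7, column 7: row 7 has {A,B,C,D,G}; column 7 has {A,D,F,G}; that leaves E.
At row 1, column 6: row 1 has {A,C,D,E,F}; column 6 has {C,E,F,G}; that leaves B.
At row 4, column 7: row 4 has {A,C,F}; column 7 has {A,D,E,F,G}; that leaves B.
At row 5, column 6: row 5 has {A,E}; column 6 has {B,C,E,F,G}; that leaves D.
At row 5, column 7: row 5 has {A,D,E}; column 7 has {A,B,D,E,F,G}; that leaves C.
At row 7, column 5: row 7 has {A,B,C,D,E,G}; column 5 has {A,B}; that leaves F.
At row 1, column 3: row 1 has {A,B,C,D,E,F}; column 3 has {A,C,E}; that leaves G.
At row 3, column 6: row 3 has {E,G}; column 6 has {B,C,D,E,F,G}; that leaves A.
At row 4, column 1: row 4 has {A,B,C,F}; column 1 has {A,C,D,E}; that leaves G.
At row 4, column 4: row 4 has {A,B,C,F,G}; column 4 has {A,B,E}; that leaves D.
At row 4, column 5: row 4 has {A,B,C,D,F,G}; column 5 has {A,B,F}; that leaves E.
At row 5, column 5: row 5 has {A,C,D,E}; column 5 has {A,B,E,F}; that leaves G.
At row 2, column 1: row 2 has {A,B,E}; column 1 has {A,C,D,E,G}; that leaves F.
At row 2, column 3: row 2 has {A,B,E,F}; column 3 has {A,C,E,G}; that leaves D.
At row 2, column 5: row 2 has {A,B,D,E,F}; column 5 has {A,B,E,F,G}; that leaves C.
At row 3, column 1: row 3 has {A,E,G}; column 1 has {A,C,D,E,F,G}; that leaves B.
At row 3, column 3: row 3 has {A,B,E,G}; column 3 has {A,C,D,E,G}; that leaves F.
At row 3, column 4: row 3 has {A,B,E,F,G}; column 4 has {A,B,D,E}; that leaves C.
At row 3, column 5: row 3 has {A,B,C,E,F,G}; column 5 has {A,B,C,E,F,G}; that leaves D.
At row 5, column 3: row 5 has {A,C,D,E,G}; column 3 has {A,C,D,E,F,G}; that leaves B.
At row 5, column 4: row 5 has {A,B,C,D,E,G}; column 4 has {A,B,C,D,E}; that leaves F.
At row 2, column 4: row 2 has {A,B,C,D,E,F}; column 4 has {A,B,C,D,E,F}; that leaves G.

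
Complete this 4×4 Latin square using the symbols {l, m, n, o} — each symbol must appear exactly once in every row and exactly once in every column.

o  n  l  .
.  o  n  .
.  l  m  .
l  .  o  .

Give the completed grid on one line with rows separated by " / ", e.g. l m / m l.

(r1,c4) = m
(r2,c1) = m
(r2,c4) = l
(r3,c1) = n
(r3,c4) = o
(r4,c2) = m
(r4,c4) = n

o n l m / m o n l / n l m o / l m o n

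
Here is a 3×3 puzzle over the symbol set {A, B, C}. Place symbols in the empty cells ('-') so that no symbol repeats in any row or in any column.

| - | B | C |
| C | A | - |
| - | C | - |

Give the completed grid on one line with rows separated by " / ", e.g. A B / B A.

A B C / C A B / B C A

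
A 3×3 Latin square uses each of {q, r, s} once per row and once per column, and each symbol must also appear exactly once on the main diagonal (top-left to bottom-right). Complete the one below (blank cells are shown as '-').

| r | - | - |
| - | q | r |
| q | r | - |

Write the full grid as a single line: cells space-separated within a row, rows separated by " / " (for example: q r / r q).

r s q / s q r / q r s

(r1,c2) = s
(r1,c3) = q
(r2,c1) = s
(r3,c3) = s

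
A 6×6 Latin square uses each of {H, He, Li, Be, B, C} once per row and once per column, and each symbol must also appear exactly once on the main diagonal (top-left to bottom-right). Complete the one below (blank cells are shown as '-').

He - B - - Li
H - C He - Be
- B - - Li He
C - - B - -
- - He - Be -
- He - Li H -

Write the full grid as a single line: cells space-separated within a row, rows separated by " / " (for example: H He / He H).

He H B Be C Li / H Li C He B Be / Be B H C Li He / C Be Li B He H / Li C He H Be B / B He Be Li H C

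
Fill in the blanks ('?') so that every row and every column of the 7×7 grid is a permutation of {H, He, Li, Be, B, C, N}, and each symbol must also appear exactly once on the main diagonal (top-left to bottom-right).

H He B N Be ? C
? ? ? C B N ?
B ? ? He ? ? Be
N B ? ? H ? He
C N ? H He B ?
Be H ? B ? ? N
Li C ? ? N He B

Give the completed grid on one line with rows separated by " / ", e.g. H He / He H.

At row 1, column 6: row 1 has {H,He,Be,B,C,N}; column 6 has {He,B,N}; that leaves Li.
At row 2, column 1: row 2 has {B,C,N}; column 1 has {H,Li,Be,B,C,N}; that leaves He.
At row 3, column 2: row 3 has {He,Be,B}; column 2 has {H,He,B,C,N}; that leaves Li.
At row 3, column 5: row 3 has {He,Li,Be,B}; column 5 has {H,He,Be,B,N}; that leaves C.
At row 3, column 6: row 3 has {He,Li,Be,B,C}; column 6 has {He,Li,B,N}; that leaves H.
At row 5, column 7: row 5 has {H,He,B,C,N}; column 7 has {He,Be,B,C,N}; that leaves Li.
At row 6, column 5: row 6 has {H,Be,B,N}; column 5 has {H,He,Be,B,C,N}; that leaves Li.
At row 6, column 6: row 6 has {H,Li,Be,B,N}; column 6 has {H,He,Li,B,N}; the diagonal has {H,He,B}; that leaves C.
At row 7, column 4: row 7 has {He,Li,B,C,N}; column 4 has {H,He,B,C,N}; that leaves Be.
At row 2, column 2: row 2 has {He,B,C,N}; column 2 has {H,He,Li,B,C,N}; the diagonal has {H,He,B,C}; that leaves Be.
At row 2, column 7: row 2 has {He,Be,B,C,N}; column 7 has {He,Li,Be,B,C,N}; that leaves H.
At row 3, column 3: row 3 has {H,He,Li,Be,B,C}; column 3 has {B}; the diagonal has {H,He,Be,B,C}; that leaves N.
At row 4, column 4: row 4 has {H,He,B,N}; column 4 has {H,He,Be,B,C,N}; the diagonal has {H,He,Be,B,C,N}; that leaves Li.
At row 4, column 6: row 4 has {H,He,Li,B,N}; column 6 has {H,He,Li,B,C,N}; that leaves Be.
At row 5, column 3: row 5 has {H,He,Li,B,C,N}; column 3 has {B,N}; that leaves Be.
At row 6, column 3: row 6 has {H,Li,Be,B,C,N}; column 3 has {Be,B,N}; that leaves He.
At row 7, column 3: row 7 has {He,Li,Be,B,C,N}; column 3 has {He,Be,B,N}; that leaves H.
At row 2, column 3: row 2 has {H,He,Be,B,C,N}; column 3 has {H,He,Be,B,N}; that leaves Li.
At row 4, column 3: row 4 has {H,He,Li,Be,B,N}; column 3 has {H,He,Li,Be,B,N}; that leaves C.

H He B N Be Li C / He Be Li C B N H / B Li N He C H Be / N B C Li H Be He / C N Be H He B Li / Be H He B Li C N / Li C H Be N He B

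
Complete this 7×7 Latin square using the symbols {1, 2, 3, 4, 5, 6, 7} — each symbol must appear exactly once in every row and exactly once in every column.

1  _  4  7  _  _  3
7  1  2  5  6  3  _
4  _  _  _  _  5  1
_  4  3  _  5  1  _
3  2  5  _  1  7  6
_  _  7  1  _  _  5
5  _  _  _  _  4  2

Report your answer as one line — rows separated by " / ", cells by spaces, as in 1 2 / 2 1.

Cell (r1,c5): row 1 has {1,3,4,7}; column 5 has {1,5,6} → 2.
Cell (r1,c6): row 1 has {1,2,3,4,7}; column 6 has {1,3,4,5,7} → 6.
Cell (r2,c7): row 2 has {1,2,3,5,6,7}; column 7 has {1,2,3,5,6} → 4.
Cell (r3,c3): row 3 has {1,4,5}; column 3 has {2,3,4,5,7} → 6.
Cell (r4,c7): row 4 has {1,3,4,5}; column 7 has {1,2,3,4,5,6} → 7.
Cell (r5,c4): row 5 has {1,2,3,5,6,7}; column 4 has {1,5,7} → 4.
Cell (r6,c6): row 6 has {1,5,7}; column 6 has {1,3,4,5,6,7} → 2.
Cell (r7,c3): row 7 has {2,4,5}; column 3 has {2,3,4,5,6,7} → 1.
Cell (r1,c2): row 1 has {1,2,3,4,6,7}; column 2 has {1,2,4} → 5.
Cell (r6,c1): row 6 has {1,2,5,7}; column 1 has {1,3,4,5,7} → 6.
Cell (r6,c2): row 6 has {1,2,5,6,7}; column 2 has {1,2,4,5} → 3.
Cell (r6,c5): row 6 has {1,2,3,5,6,7}; column 5 has {1,2,5,6} → 4.
Cell (r3,c2): row 3 has {1,4,5,6}; column 2 has {1,2,3,4,5} → 7.
Cell (r3,c5): row 3 has {1,4,5,6,7}; column 5 has {1,2,4,5,6} → 3.
Cell (r4,c1): row 4 has {1,3,4,5,7}; column 1 has {1,3,4,5,6,7} → 2.
Cell (r4,c4): row 4 has {1,2,3,4,5,7}; column 4 has {1,4,5,7} → 6.
Cell (r7,c2): row 7 has {1,2,4,5}; column 2 has {1,2,3,4,5,7} → 6.
Cell (r7,c4): row 7 has {1,2,4,5,6}; column 4 has {1,4,5,6,7} → 3.
Cell (r7,c5): row 7 has {1,2,3,4,5,6}; column 5 has {1,2,3,4,5,6} → 7.
Cell (r3,c4): row 3 has {1,3,4,5,6,7}; column 4 has {1,3,4,5,6,7} → 2.

1 5 4 7 2 6 3 / 7 1 2 5 6 3 4 / 4 7 6 2 3 5 1 / 2 4 3 6 5 1 7 / 3 2 5 4 1 7 6 / 6 3 7 1 4 2 5 / 5 6 1 3 7 4 2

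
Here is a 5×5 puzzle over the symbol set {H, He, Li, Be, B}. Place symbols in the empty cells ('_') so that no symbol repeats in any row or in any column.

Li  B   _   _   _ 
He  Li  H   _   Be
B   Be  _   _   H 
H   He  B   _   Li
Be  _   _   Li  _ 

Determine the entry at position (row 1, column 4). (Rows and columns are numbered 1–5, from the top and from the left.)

H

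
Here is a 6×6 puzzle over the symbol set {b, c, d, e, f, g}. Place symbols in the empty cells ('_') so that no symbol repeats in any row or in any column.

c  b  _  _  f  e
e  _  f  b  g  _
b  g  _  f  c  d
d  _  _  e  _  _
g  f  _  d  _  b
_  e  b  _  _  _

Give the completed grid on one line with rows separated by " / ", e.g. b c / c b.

(r1,c4) = g
(r2,c6) = c
(r3,c3) = e
(r4,c2) = c
(r4,c3) = g
(r4,c5) = b
(r4,c6) = f
(r5,c3) = c
(r5,c5) = e
(r6,c1) = f
(r6,c4) = c
(r6,c5) = d
(r6,c6) = g
(r1,c3) = d
(r2,c2) = d

c b d g f e / e d f b g c / b g e f c d / d c g e b f / g f c d e b / f e b c d g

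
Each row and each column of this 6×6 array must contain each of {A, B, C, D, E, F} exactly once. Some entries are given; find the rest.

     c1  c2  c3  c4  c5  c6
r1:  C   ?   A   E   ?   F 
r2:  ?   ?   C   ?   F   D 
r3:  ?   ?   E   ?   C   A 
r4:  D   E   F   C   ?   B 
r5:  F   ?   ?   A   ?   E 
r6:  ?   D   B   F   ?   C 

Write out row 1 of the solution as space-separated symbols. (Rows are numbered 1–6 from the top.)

C B A E D F

(r1,c2): row 1 has {A,C,E,F}; column 2 has {D,E}, so it must be B.
(r1,c5): row 1 has {A,B,C,E,F}; column 5 has {C,F}, so it must be D.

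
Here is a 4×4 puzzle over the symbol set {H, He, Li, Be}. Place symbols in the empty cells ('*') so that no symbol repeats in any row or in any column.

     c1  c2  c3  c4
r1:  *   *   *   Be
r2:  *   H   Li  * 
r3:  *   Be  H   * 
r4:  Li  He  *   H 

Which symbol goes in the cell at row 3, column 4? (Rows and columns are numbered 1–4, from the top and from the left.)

Li

(r1,c2) = Li
(r1,c3) = He
(r2,c4) = He
(r3,c1) = He
(r3,c4) = Li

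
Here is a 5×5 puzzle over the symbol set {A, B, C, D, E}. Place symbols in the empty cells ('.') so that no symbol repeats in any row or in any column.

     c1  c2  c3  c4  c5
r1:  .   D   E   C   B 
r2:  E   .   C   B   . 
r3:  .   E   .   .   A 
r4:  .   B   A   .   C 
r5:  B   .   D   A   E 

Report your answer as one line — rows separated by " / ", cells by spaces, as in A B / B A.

Cell (r1,c1): row 1 has {B,C,D,E}; column 1 has {B,E} → A.
Cell (r2,c2): row 2 has {B,C,E}; column 2 has {B,D,E} → A.
Cell (r2,c5): row 2 has {A,B,C,E}; column 5 has {A,B,C,E} → D.
Cell (r3,c3): row 3 has {A,E}; column 3 has {A,C,D,E} → B.
Cell (r3,c4): row 3 has {A,B,E}; column 4 has {A,B,C} → D.
Cell (r4,c1): row 4 has {A,B,C}; column 1 has {A,B,E} → D.
Cell (r4,c4): row 4 has {A,B,C,D}; column 4 has {A,B,C,D} → E.
Cell (r5,c2): row 5 has {A,B,D,E}; column 2 has {A,B,D,E} → C.
Cell (r3,c1): row 3 has {A,B,D,E}; column 1 has {A,B,D,E} → C.

A D E C B / E A C B D / C E B D A / D B A E C / B C D A E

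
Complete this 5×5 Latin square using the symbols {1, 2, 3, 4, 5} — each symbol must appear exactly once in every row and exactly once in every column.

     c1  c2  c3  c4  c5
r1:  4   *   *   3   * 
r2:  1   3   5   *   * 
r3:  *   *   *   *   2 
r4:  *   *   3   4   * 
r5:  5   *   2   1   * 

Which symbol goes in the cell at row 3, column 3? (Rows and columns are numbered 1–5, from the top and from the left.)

(r1,c3) = 1
(r1,c5) = 5
(r2,c4) = 2
(r2,c5) = 4
(r3,c1) = 3
(r3,c3) = 4

4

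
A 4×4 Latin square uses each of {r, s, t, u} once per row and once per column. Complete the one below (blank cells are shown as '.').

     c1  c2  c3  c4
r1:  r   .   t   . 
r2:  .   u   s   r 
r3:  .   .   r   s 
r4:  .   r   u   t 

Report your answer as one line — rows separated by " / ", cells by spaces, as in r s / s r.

(r1,c2): row 1 has {r,t}; column 2 has {r,u}, so it must be s.
(r1,c4): row 1 has {r,s,t}; column 4 has {r,s,t}, so it must be u.
(r2,c1): row 2 has {r,s,u}; column 1 has {r}, so it must be t.
(r3,c1): row 3 has {r,s}; column 1 has {r,t}, so it must be u.
(r3,c2): row 3 has {r,s,u}; column 2 has {r,s,u}, so it must be t.
(r4,c1): row 4 has {r,t,u}; column 1 has {r,t,u}, so it must be s.

r s t u / t u s r / u t r s / s r u t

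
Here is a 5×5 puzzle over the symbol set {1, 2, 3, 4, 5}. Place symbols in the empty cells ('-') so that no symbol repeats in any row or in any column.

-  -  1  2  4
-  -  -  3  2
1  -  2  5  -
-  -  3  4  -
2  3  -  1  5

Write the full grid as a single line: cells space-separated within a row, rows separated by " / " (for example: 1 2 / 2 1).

3 5 1 2 4 / 4 1 5 3 2 / 1 4 2 5 3 / 5 2 3 4 1 / 2 3 4 1 5

At row 1, column 2: row 1 has {1,2,4}; column 2 has {3}; that leaves 5.
At row 3, column 2: row 3 has {1,2,5}; column 2 has {3,5}; that leaves 4.
At row 3, column 5: row 3 has {1,2,4,5}; column 5 has {2,4,5}; that leaves 3.
At row 4, column 1: row 4 has {3,4}; column 1 has {1,2}; that leaves 5.
At row 4, column 5: row 4 has {3,4,5}; column 5 has {2,3,4,5}; that leaves 1.
At row 5, column 3: row 5 has {1,2,3,5}; column 3 has {1,2,3}; that leaves 4.
At row 1, column 1: row 1 has {1,2,4,5}; column 1 has {1,2,5}; that leaves 3.
At row 2, column 1: row 2 has {2,3}; column 1 has {1,2,3,5}; that leaves 4.
At row 2, column 2: row 2 has {2,3,4}; column 2 has {3,4,5}; that leaves 1.
At row 2, column 3: row 2 has {1,2,3,4}; column 3 has {1,2,3,4}; that leaves 5.
At row 4, column 2: row 4 has {1,3,4,5}; column 2 has {1,3,4,5}; that leaves 2.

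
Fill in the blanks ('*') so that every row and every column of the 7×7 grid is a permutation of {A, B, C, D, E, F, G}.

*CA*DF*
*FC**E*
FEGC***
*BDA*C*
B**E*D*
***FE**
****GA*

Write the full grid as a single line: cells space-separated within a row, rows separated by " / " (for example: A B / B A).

E C A G D F B / A F C D B E G / F E G C A B D / G B D A F C E / B G F E C D A / D A B F E G C / C D E B G A F

row 3 has {C,E,F,G}; column 6 has {A,C,D,E,F} — only B is left for (r3,c6).
row 4 has {A,B,C,D}; column 5 has {D,E,G} — only F is left for (r4,c5).
row 5 has {B,D,E}; column 3 has {A,C,D,G} — only F is left for (r5,c3).
row 6 has {E,F}; column 3 has {A,C,D,F,G} — only B is left for (r6,c3).
row 6 has {B,E,F}; column 6 has {A,B,C,D,E,F} — only G is left for (r6,c6).
row 7 has {A,G}; column 2 has {B,C,E,F} — only D is left for (r7,c2).
row 7 has {A,D,G}; column 3 has {A,B,C,D,F,G} — only E is left for (r7,c3).
row 7 has {A,D,E,G}; column 4 has {A,C,E,F} — only B is left for (r7,c4).
row 1 has {A,C,D,F}; column 4 has {A,B,C,E,F} — only G is left for (r1,c4).
row 2 has {C,E,F}; column 4 has {A,B,C,E,F,G} — only D is left for (r2,c4).
row 3 has {B,C,E,F,G}; column 5 has {D,E,F,G} — only A is left for (r3,c5).
row 3 has {A,B,C,E,F,G}; column 7 is empty so far — only D is left for (r3,c7).
row 5 has {B,D,E,F}; column 5 has {A,D,E,F,G} — only C is left for (r5,c5).
row 6 has {B,E,F,G}; column 2 has {B,C,D,E,F} — only A is left for (r6,c2).
row 6 has {A,B,E,F,G}; column 7 has {D} — only C is left for (r6,c7).
row 7 has {A,B,D,E,G}; column 1 has {B,F} — only C is left for (r7,c1).
row 7 has {A,B,C,D,E,G}; column 7 has {C,D} — only F is left for (r7,c7).
row 1 has {A,C,D,F,G}; column 1 has {B,C,F} — only E is left for (r1,c1).
row 1 has {A,C,D,E,F,G}; column 7 has {C,D,F} — only B is left for (r1,c7).
row 2 has {C,D,E,F}; column 5 has {A,C,D,E,F,G} — only B is left for (r2,c5).
row 4 has {A,B,C,D,F}; column 1 has {B,C,E,F} — only G is left for (r4,c1).
row 4 has {A,B,C,D,F,G}; column 7 has {B,C,D,F} — only E is left for (r4,c7).
row 5 has {B,C,D,E,F}; column 2 has {A,B,C,D,E,F} — only G is left for (r5,c2).
row 5 has {B,C,D,E,F,G}; column 7 has {B,C,D,E,F} — only A is left for (r5,c7).
row 6 has {A,B,C,E,F,G}; column 1 has {B,C,E,F,G} — only D is left for (r6,c1).
row 2 has {B,C,D,E,F}; column 1 has {B,C,D,E,F,G} — only A is left for (r2,c1).
row 2 has {A,B,C,D,E,F}; column 7 has {A,B,C,D,E,F} — only G is left for (r2,c7).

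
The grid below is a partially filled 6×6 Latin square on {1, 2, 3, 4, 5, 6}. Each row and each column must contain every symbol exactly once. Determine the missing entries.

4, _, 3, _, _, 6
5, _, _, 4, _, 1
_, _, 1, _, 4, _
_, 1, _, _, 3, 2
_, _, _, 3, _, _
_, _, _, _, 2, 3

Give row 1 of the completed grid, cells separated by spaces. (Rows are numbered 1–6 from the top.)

4 2 3 1 5 6

(r2,c5) = 6
(r3,c6) = 5
(r4,c1) = 6
(r4,c4) = 5
(r5,c6) = 4
(r6,c1) = 1
(r6,c4) = 6
(r2,c3) = 2
(r3,c4) = 2
(r4,c3) = 4
(r5,c1) = 2
(r6,c3) = 5
(r1,c4) = 1
(r1,c5) = 5
(r2,c2) = 3
(r3,c1) = 3
(r3,c2) = 6
(r5,c2) = 5
(r5,c3) = 6
(r5,c5) = 1
(r6,c2) = 4
(r1,c2) = 2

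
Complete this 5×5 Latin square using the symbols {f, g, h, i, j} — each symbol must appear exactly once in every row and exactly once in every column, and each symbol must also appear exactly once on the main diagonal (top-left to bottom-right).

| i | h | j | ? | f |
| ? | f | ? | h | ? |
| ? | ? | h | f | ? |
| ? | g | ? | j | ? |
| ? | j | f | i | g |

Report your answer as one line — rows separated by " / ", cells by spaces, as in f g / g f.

(r1,c4) = g
(r3,c2) = i
(r3,c5) = j
(r4,c3) = i
(r4,c5) = h
(r5,c1) = h
(r2,c3) = g
(r2,c5) = i
(r3,c1) = g
(r4,c1) = f
(r2,c1) = j

i h j g f / j f g h i / g i h f j / f g i j h / h j f i g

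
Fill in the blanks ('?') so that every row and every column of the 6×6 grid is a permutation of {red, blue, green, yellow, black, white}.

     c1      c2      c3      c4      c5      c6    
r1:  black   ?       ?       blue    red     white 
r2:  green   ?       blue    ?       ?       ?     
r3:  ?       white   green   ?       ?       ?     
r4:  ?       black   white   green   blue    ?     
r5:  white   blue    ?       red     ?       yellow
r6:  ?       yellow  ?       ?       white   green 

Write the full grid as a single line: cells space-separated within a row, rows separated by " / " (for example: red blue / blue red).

black green yellow blue red white / green red blue white yellow black / red white green yellow black blue / yellow black white green blue red / white blue black red green yellow / blue yellow red black white green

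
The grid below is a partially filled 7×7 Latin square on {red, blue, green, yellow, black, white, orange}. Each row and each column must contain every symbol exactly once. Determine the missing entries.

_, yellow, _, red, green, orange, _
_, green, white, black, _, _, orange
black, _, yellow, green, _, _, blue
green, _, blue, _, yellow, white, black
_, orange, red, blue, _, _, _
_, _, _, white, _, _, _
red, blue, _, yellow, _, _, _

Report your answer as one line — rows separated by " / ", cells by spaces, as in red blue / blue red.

blue yellow black red green orange white / yellow green white black red blue orange / black white yellow green orange red blue / green red blue orange yellow white black / white orange red blue black green yellow / orange black green white blue yellow red / red blue orange yellow white black green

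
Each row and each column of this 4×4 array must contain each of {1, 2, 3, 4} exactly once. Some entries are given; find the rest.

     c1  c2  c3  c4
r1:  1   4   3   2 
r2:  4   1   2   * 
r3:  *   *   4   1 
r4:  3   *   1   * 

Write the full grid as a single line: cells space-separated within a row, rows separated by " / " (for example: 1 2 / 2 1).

1 4 3 2 / 4 1 2 3 / 2 3 4 1 / 3 2 1 4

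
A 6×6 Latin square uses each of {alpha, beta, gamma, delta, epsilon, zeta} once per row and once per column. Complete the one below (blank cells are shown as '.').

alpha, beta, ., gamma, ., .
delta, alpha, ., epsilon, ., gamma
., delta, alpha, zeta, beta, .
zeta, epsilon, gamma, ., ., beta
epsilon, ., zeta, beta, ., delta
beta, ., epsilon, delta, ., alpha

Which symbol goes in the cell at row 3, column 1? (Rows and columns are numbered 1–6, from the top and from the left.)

(r1,c3): row 1 has {alpha,beta,gamma}; column 3 has {alpha,gamma,epsilon,zeta}, so it must be delta.
(r2,c3): row 2 has {alpha,gamma,delta,epsilon}; column 3 has {alpha,gamma,delta,epsilon,zeta}, so it must be beta.
(r2,c5): row 2 has {alpha,beta,gamma,delta,epsilon}; column 5 has {beta}, so it must be zeta.
(r3,c1): row 3 has {alpha,beta,delta,zeta}; column 1 has {alpha,beta,delta,epsilon,zeta}, so it must be gamma.

gamma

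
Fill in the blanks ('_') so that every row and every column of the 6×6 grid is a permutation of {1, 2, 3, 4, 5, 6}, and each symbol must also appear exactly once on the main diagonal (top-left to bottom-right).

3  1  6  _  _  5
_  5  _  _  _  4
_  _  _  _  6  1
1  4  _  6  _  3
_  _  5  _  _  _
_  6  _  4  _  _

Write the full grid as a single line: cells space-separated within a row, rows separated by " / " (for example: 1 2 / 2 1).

(r1,c4): row 1 has {1,3,5,6}; column 4 has {4,6}, so it must be 2.
(r1,c5): row 1 has {1,2,3,5,6}; column 5 has {6}, so it must be 4.
(r4,c3): row 4 has {1,3,4,6}; column 3 has {5,6}, so it must be 2.
(r4,c5): row 4 has {1,2,3,4,6}; column 5 has {4,6}, so it must be 5.
(r6,c6): row 6 has {4,6}; column 6 has {1,3,4,5}; the diagonal has {3,5,6}, so it must be 2.
(r3,c3): row 3 has {1,6}; column 3 has {2,5,6}; the diagonal has {2,3,5,6}, so it must be 4.
(r5,c5): row 5 has {5}; column 5 has {4,5,6}; the diagonal has {2,3,4,5,6}, so it must be 1.
(r5,c6): row 5 has {1,5}; column 6 has {1,2,3,4,5}, so it must be 6.
(r6,c1): row 6 has {2,4,6}; column 1 has {1,3}, so it must be 5.
(r6,c5): row 6 has {2,4,5,6}; column 5 has {1,4,5,6}, so it must be 3.
(r2,c5): row 2 has {4,5}; column 5 has {1,3,4,5,6}, so it must be 2.
(r3,c1): row 3 has {1,4,6}; column 1 has {1,3,5}, so it must be 2.
(r3,c2): row 3 has {1,2,4,6}; column 2 has {1,4,5,6}, so it must be 3.
(r3,c4): row 3 has {1,2,3,4,6}; column 4 has {2,4,6}, so it must be 5.
(r5,c1): row 5 has {1,5,6}; column 1 has {1,2,3,5}, so it must be 4.
(r5,c2): row 5 has {1,4,5,6}; column 2 has {1,3,4,5,6}, so it must be 2.
(r5,c4): row 5 has {1,2,4,5,6}; column 4 has {2,4,5,6}, so it must be 3.
(r6,c3): row 6 has {2,3,4,5,6}; column 3 has {2,4,5,6}, so it must be 1.
(r2,c1): row 2 has {2,4,5}; column 1 has {1,2,3,4,5}, so it must be 6.
(r2,c3): row 2 has {2,4,5,6}; column 3 has {1,2,4,5,6}, so it must be 3.
(r2,c4): row 2 has {2,3,4,5,6}; column 4 has {2,3,4,5,6}, so it must be 1.

3 1 6 2 4 5 / 6 5 3 1 2 4 / 2 3 4 5 6 1 / 1 4 2 6 5 3 / 4 2 5 3 1 6 / 5 6 1 4 3 2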